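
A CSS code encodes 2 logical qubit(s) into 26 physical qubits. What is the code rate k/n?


Code rate R = k/n
= 2/26
= 0.0769

0.0769


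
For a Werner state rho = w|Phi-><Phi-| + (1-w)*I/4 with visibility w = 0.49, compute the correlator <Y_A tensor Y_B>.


|Phi-> = (|00> - |11>)/sqrt(2)
For the pure Bell state, <Y_A Y_B> = +1 (Bell-state Pauli correlator).
The maximally-mixed part I/4 has tr(I/4 * P tensor P) = 0 for any traceless Pauli P.
So <Y_A Y_B>_rho = w * (+1) + (1 - w) * 0
= 0.49 * (+1)
= 0.4900

0.4900


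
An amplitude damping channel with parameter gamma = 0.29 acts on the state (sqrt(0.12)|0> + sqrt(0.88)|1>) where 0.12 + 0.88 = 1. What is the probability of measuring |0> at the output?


For amplitude damping with parameter gamma on state sqrt(a)|0> + sqrt(b)|1>:
alpha^2 = 0.12, beta^2 = 0.88
P(|0>) = alpha^2 + gamma * beta^2
= 0.12 + 0.29 * 0.88
= 0.12 + 0.2552
= 0.3752

0.3752


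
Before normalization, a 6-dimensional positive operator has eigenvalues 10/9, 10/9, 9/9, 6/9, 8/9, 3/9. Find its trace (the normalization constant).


tr(M) = sum of eigenvalues
= 10/9 + 10/9 + 9/9 + 6/9 + 8/9 + 3/9
= 46/9
= 5.1111

5.1111


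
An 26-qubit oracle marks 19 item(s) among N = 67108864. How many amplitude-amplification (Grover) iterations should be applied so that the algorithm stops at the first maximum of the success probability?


After j Grover iterations the success probability is P(j) = sin^2((2j+1)*theta), where sin(theta) = sqrt(k/N).
N = 2^26 = 67108864, k = 19
sin(theta) = sqrt(k/N) = 0.0005320921562
theta = arcsin(sqrt(k/N)) = 0.0005320921813 rad
P(j) reaches its first maximum when (2j+1)*theta is as close as possible to pi/2, i.e. j = round(pi/(4*theta) - 1/2).
pi/(4*theta) - 1/2 = 1475.5566
(For comparison, the common estimate pi/4 * sqrt(N/k) = 1476.0566; the exact maximiser is used here.)
Optimal iterations = 1476

1476


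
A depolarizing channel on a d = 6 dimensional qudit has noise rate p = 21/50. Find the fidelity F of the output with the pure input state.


F = (1-p) + p/d
= (1 - 0.4200) + 0.4200/6
= 0.5800 + 0.0700
= 0.6500

0.6500


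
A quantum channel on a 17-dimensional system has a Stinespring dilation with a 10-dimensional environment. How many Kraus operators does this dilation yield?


Tracing out the environment in an orthonormal basis {|i>_E} gives Kraus operators K_i = <i|_E U |0>_E.
Number of Kraus operators = dim(H_env) = d_env
= 10

10


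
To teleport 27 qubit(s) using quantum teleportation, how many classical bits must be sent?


Quantum teleportation requires 2 classical bits per qubit teleported.
27 qubit(s) -> 2 * 27 = 54 classical bits

54


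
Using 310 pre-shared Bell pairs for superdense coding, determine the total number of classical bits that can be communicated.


Superdense coding allows 2 classical bits per shared entangled pair.
310 pair(s) -> 2 * 310 = 620 classical bits

620


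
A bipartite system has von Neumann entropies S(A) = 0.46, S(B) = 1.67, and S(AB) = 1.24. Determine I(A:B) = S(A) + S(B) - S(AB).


I(A:B) = S(A) + S(B) - S(AB)
= 0.46 + 1.67 - 1.24
= 0.8900

0.8900


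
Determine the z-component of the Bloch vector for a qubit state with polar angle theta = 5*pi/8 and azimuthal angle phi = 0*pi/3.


theta = 1.9635, phi = 0.0000
r_z = cos(theta) = -0.3827

-0.3827


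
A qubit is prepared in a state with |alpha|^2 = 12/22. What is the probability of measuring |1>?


|alpha|^2 = 12/22 = 0.5455
|beta|^2 = 1 - 12/22 = 10/22 = 0.4545
P(|1>) = |beta|^2 = 0.4545

0.4545


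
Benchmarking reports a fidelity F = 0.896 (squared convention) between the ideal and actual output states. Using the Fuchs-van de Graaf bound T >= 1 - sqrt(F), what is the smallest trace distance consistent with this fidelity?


Fuchs-van de Graaf (squared-fidelity convention): 1 - sqrt(F) <= T <= sqrt(1 - F).
Lower bound: T >= 1 - sqrt(F)
sqrt(F) = sqrt(0.896) = 0.9466
T >= 1 - 0.9466
T >= 0.0534

0.0534


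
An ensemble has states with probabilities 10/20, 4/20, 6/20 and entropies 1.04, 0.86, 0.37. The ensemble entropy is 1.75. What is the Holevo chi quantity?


chi = S(rho) - sum_i p_i * S(rho_i)
Weighted entropy = 10/20 * 1.04 + 4/20 * 0.86 + 6/20 * 0.37
= 0.8030
chi = 1.75 - 0.8030
= 0.9470

0.9470


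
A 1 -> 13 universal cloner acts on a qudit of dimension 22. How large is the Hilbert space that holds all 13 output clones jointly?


Output space = H^(tensor 13) where dim(H) = 22
dim = 22^13
= 484 (after 2 factors)
= 10648 (after 3 factors)
= 234256 (after 4 factors)
= 5153632 (after 5 factors)
= 113379904 (after 6 factors)
= 2494357888 (after 7 factors)
= 54875873536 (after 8 factors)
= 1207269217792 (after 9 factors)
= 26559922791424 (after 10 factors)
= 584318301411328 (after 11 factors)
= 12855002631049216 (after 12 factors)
= 282810057883082752 (after 13 factors)
= 282810057883082752

282810057883082752


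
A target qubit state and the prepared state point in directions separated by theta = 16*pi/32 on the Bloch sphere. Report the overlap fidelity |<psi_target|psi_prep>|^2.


For states separated by angle theta on Bloch sphere:
F = cos^2(theta/2)
theta = 16*pi/32 = 1.5708
theta/2 = 0.7854
cos(theta/2) = 0.7071
F = 0.5000

0.5000


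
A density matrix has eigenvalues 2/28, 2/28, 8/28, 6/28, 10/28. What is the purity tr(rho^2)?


tr(rho^2) = sum of eigenvalues squared
= (2/28)^2 + (2/28)^2 + (8/28)^2 + (6/28)^2 + (10/28)^2
= (4 + 4 + 64 + 36 + 100) / 784
= 208/784
= 0.2653

0.2653


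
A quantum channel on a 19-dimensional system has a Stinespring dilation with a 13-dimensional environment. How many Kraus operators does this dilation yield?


Tracing out the environment in an orthonormal basis {|i>_E} gives Kraus operators K_i = <i|_E U |0>_E.
Number of Kraus operators = dim(H_env) = d_env
= 13

13


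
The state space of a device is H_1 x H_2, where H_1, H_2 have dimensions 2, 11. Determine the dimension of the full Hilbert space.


dim(H_1 x H_2) = 2 * 11
= 22

22


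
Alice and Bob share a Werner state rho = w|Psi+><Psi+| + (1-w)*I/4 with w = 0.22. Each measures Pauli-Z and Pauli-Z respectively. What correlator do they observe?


|Psi+> = (|01> + |10>)/sqrt(2)
For the pure Bell state, <Z_A Z_B> = -1 (Bell-state Pauli correlator).
The maximally-mixed part I/4 has tr(I/4 * P tensor P) = 0 for any traceless Pauli P.
So <Z_A Z_B>_rho = w * (-1) + (1 - w) * 0
= 0.22 * (-1)
= -0.2200

-0.2200


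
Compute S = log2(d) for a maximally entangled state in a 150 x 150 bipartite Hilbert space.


For a maximally entangled state in d x d:
S = log2(d) = log2(150)
= 7.2288

7.2288


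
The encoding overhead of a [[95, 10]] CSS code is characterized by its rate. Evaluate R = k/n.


Code rate R = k/n
= 10/95
= 0.1053

0.1053


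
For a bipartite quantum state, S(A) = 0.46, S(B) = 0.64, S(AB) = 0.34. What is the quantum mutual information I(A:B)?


I(A:B) = S(A) + S(B) - S(AB)
= 0.46 + 0.64 - 0.34
= 0.7600

0.7600


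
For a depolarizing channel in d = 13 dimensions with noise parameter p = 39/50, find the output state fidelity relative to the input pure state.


F = (1-p) + p/d
= (1 - 0.7800) + 0.7800/13
= 0.2200 + 0.0600
= 0.2800

0.2800


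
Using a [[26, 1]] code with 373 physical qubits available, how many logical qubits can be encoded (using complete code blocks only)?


Each code block uses 26 physical qubits for 1 logical qubit(s).
Number of complete blocks = floor(373 / 26) = 14
Logical qubits = 14 * 1
= 14

14


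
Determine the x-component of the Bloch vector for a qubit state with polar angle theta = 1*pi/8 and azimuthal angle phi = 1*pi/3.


theta = 0.3927, phi = 1.0472
r_x = sin(theta)*cos(phi) = 0.3827 * 0.5000
r_x = 0.1913

0.1913


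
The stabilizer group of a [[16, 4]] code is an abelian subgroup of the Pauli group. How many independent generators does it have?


For an [[n,k]] stabilizer code:
Number of stabilizer generators = n - k
= 16 - 4
= 12

12


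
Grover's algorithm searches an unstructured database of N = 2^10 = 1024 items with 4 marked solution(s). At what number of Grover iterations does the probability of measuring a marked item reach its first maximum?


After j Grover iterations the success probability is P(j) = sin^2((2j+1)*theta), where sin(theta) = sqrt(k/N).
N = 2^10 = 1024, k = 4
sin(theta) = sqrt(k/N) = 0.0625
theta = arcsin(sqrt(k/N)) = 0.0625407618 rad
P(j) reaches its first maximum when (2j+1)*theta is as close as possible to pi/2, i.e. j = round(pi/(4*theta) - 1/2).
pi/(4*theta) - 1/2 = 12.0582
(For comparison, the common estimate pi/4 * sqrt(N/k) = 12.5664; the exact maximiser is used here.)
Optimal iterations = 12

12


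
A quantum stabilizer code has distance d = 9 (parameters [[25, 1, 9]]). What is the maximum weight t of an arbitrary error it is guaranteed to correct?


Code parameters: [[25, 1, 9]], distance d = 9.
Number of correctable errors = floor((d-1)/2)
= floor((9 - 1)/2)
= floor(8/2)
= 4

4


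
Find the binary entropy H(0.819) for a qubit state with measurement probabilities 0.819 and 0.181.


S = -p*log2(p) - (1-p)*log2(1-p)
p = 0.8190, 1-p = 0.1810
= -0.8190 * log2(0.8190) - 0.1810 * log2(0.1810)
= -(-0.2359) - (-0.4463)
= 0.6823

0.6823


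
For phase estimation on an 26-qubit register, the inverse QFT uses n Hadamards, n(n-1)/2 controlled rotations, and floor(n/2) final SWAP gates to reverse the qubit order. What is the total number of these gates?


Hadamard gates: 26
Controlled rotations: n*(n-1)/2 = 26*25/2 = 325
SWAP gates: floor(n/2) = floor(26/2) = 13
Total = 26 + 325 + 13
= 364

364


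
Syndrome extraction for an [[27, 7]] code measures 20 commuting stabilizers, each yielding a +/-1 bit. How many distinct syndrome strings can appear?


Each stabilizer generator gives a binary (+1 or -1) measurement outcome.
With 20 independent generators:
Total syndromes = 2^20
= 1048576

1048576


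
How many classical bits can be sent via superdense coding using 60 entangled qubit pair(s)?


Superdense coding allows 2 classical bits per shared entangled pair.
60 pair(s) -> 2 * 60 = 120 classical bits

120


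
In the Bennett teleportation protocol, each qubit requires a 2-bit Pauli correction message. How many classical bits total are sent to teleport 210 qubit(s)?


Quantum teleportation requires 2 classical bits per qubit teleported.
210 qubit(s) -> 2 * 210 = 420 classical bits

420


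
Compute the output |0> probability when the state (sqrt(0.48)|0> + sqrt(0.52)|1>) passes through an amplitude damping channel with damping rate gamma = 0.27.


For amplitude damping with parameter gamma on state sqrt(a)|0> + sqrt(b)|1>:
alpha^2 = 0.48, beta^2 = 0.52
P(|0>) = alpha^2 + gamma * beta^2
= 0.48 + 0.27 * 0.52
= 0.48 + 0.1404
= 0.6204

0.6204


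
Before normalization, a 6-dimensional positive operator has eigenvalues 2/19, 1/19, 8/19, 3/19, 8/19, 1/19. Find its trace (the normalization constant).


tr(M) = sum of eigenvalues
= 2/19 + 1/19 + 8/19 + 3/19 + 8/19 + 1/19
= 23/19
= 1.2105

1.2105


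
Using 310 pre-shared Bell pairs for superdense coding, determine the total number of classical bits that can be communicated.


Superdense coding allows 2 classical bits per shared entangled pair.
310 pair(s) -> 2 * 310 = 620 classical bits

620


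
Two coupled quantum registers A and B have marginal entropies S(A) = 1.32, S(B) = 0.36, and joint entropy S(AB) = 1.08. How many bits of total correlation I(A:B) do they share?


I(A:B) = S(A) + S(B) - S(AB)
= 1.32 + 0.36 - 1.08
= 0.6000

0.6000


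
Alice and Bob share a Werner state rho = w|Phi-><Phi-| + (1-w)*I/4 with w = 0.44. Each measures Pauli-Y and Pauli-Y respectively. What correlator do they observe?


|Phi-> = (|00> - |11>)/sqrt(2)
For the pure Bell state, <Y_A Y_B> = +1 (Bell-state Pauli correlator).
The maximally-mixed part I/4 has tr(I/4 * P tensor P) = 0 for any traceless Pauli P.
So <Y_A Y_B>_rho = w * (+1) + (1 - w) * 0
= 0.44 * (+1)
= 0.4400

0.4400


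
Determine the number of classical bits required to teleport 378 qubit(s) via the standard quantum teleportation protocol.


Quantum teleportation requires 2 classical bits per qubit teleported.
378 qubit(s) -> 2 * 378 = 756 classical bits

756


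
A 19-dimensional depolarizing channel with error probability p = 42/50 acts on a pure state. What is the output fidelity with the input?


F = (1-p) + p/d
= (1 - 0.8400) + 0.8400/19
= 0.1600 + 0.0442
= 0.2042

0.2042


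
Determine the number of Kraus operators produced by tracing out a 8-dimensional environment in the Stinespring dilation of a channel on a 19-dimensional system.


Tracing out the environment in an orthonormal basis {|i>_E} gives Kraus operators K_i = <i|_E U |0>_E.
Number of Kraus operators = dim(H_env) = d_env
= 8

8


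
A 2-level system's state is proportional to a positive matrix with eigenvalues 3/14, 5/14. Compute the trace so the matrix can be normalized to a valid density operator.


tr(M) = sum of eigenvalues
= 3/14 + 5/14
= 8/14
= 0.5714

0.5714


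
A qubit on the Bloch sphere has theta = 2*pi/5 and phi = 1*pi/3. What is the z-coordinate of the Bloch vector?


theta = 1.2566, phi = 1.0472
r_z = cos(theta) = 0.3090

0.3090


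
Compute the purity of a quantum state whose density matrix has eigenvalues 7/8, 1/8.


tr(rho^2) = sum of eigenvalues squared
= (7/8)^2 + (1/8)^2
= (49 + 1) / 64
= 50/64
= 0.7812

0.7812


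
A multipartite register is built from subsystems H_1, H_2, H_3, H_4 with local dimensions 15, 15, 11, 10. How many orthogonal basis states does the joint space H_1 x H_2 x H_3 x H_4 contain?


dim(H_1 x H_2 x H_3 x H_4) = 15 * 15 * 11 * 10
= 225 * 11 * 10
= 2475 * 10
= 24750

24750


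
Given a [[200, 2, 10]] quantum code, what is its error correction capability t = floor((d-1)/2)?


Code parameters: [[200, 2, 10]], distance d = 10.
Number of correctable errors = floor((d-1)/2)
= floor((10 - 1)/2)
= floor(9/2)
= 4

4


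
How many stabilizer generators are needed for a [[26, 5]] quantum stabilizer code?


For an [[n,k]] stabilizer code:
Number of stabilizer generators = n - k
= 26 - 5
= 21

21


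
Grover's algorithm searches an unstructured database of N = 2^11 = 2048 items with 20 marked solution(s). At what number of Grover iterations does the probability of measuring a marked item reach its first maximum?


After j Grover iterations the success probability is P(j) = sin^2((2j+1)*theta), where sin(theta) = sqrt(k/N).
N = 2^11 = 2048, k = 20
sin(theta) = sqrt(k/N) = 0.09882117688
theta = arcsin(sqrt(k/N)) = 0.0989827296 rad
P(j) reaches its first maximum when (2j+1)*theta is as close as possible to pi/2, i.e. j = round(pi/(4*theta) - 1/2).
pi/(4*theta) - 1/2 = 7.4347
(For comparison, the common estimate pi/4 * sqrt(N/k) = 7.9477; the exact maximiser is used here.)
Optimal iterations = 7

7


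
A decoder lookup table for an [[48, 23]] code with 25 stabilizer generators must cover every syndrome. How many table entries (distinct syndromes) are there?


Each stabilizer generator gives a binary (+1 or -1) measurement outcome.
With 25 independent generators:
Total syndromes = 2^25
= 33554432

33554432


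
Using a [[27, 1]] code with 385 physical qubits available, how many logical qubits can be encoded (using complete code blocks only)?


Each code block uses 27 physical qubits for 1 logical qubit(s).
Number of complete blocks = floor(385 / 27) = 14
Logical qubits = 14 * 1
= 14

14


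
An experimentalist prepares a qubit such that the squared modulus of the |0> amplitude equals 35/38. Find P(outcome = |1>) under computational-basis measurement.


|alpha|^2 = 35/38 = 0.9211
|beta|^2 = 1 - 35/38 = 3/38 = 0.0789
P(|1>) = |beta|^2 = 0.0789

0.0789


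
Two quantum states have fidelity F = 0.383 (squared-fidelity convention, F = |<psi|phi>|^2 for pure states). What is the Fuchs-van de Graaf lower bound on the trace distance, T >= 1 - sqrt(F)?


Fuchs-van de Graaf (squared-fidelity convention): 1 - sqrt(F) <= T <= sqrt(1 - F).
Lower bound: T >= 1 - sqrt(F)
sqrt(F) = sqrt(0.383) = 0.6189
T >= 1 - 0.6189
T >= 0.3811

0.3811


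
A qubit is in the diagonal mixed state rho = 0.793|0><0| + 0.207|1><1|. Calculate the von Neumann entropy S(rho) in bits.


S = -p*log2(p) - (1-p)*log2(1-p)
p = 0.7930, 1-p = 0.2070
= -0.7930 * log2(0.7930) - 0.2070 * log2(0.2070)
= -(-0.2653) - (-0.4704)
= 0.7357

0.7357


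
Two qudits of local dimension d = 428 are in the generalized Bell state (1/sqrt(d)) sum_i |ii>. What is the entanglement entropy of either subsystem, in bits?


For a maximally entangled state in d x d:
S = log2(d) = log2(428)
= 8.7415

8.7415


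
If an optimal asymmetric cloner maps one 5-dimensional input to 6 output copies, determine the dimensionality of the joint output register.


Output space = H^(tensor 6) where dim(H) = 5
dim = 5^6
= 25 (after 2 factors)
= 125 (after 3 factors)
= 625 (after 4 factors)
= 3125 (after 5 factors)
= 15625 (after 6 factors)
= 15625

15625


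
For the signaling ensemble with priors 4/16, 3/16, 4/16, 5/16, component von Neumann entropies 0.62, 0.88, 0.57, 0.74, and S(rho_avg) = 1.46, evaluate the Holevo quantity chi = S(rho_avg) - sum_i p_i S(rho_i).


chi = S(rho) - sum_i p_i * S(rho_i)
Weighted entropy = 4/16 * 0.62 + 3/16 * 0.88 + 4/16 * 0.57 + 5/16 * 0.74
= 0.6937
chi = 1.46 - 0.6937
= 0.7662

0.7662


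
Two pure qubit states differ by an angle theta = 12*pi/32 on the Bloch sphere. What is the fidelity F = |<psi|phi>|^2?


For states separated by angle theta on Bloch sphere:
F = cos^2(theta/2)
theta = 12*pi/32 = 1.1781
theta/2 = 0.5890
cos(theta/2) = 0.8315
F = 0.6913

0.6913


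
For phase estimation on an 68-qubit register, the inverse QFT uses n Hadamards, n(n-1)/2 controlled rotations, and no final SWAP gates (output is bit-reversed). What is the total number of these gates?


Hadamard gates: 68
Controlled rotations: n*(n-1)/2 = 68*67/2 = 2278
SWAP gates: 0 (omitted)
Total = 68 + 2278
= 2346

2346


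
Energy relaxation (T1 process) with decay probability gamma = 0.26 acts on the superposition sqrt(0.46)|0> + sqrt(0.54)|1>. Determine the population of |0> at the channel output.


For amplitude damping with parameter gamma on state sqrt(a)|0> + sqrt(b)|1>:
alpha^2 = 0.46, beta^2 = 0.54
P(|0>) = alpha^2 + gamma * beta^2
= 0.46 + 0.26 * 0.54
= 0.46 + 0.1404
= 0.6004

0.6004


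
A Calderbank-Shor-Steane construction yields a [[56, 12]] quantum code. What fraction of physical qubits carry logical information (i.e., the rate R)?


Code rate R = k/n
= 12/56
= 0.2143

0.2143


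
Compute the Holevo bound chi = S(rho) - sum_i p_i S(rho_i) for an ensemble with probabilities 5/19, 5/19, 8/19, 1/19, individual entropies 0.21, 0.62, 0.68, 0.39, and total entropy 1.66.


chi = S(rho) - sum_i p_i * S(rho_i)
Weighted entropy = 5/19 * 0.21 + 5/19 * 0.62 + 8/19 * 0.68 + 1/19 * 0.39
= 0.5253
chi = 1.66 - 0.5253
= 1.1347

1.1347


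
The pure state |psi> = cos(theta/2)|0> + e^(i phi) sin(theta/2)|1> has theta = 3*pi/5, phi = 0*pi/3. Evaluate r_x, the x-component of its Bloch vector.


theta = 1.8850, phi = 0.0000
r_x = sin(theta)*cos(phi) = 0.9511 * 1.0000
r_x = 0.9511

0.9511


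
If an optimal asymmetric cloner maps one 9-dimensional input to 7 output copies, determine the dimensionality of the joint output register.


Output space = H^(tensor 7) where dim(H) = 9
dim = 9^7
= 81 (after 2 factors)
= 729 (after 3 factors)
= 6561 (after 4 factors)
= 59049 (after 5 factors)
= 531441 (after 6 factors)
= 4782969 (after 7 factors)
= 4782969

4782969


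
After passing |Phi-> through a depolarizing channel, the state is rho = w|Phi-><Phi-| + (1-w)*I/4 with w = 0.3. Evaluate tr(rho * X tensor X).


|Phi-> = (|00> - |11>)/sqrt(2)
For the pure Bell state, <X_A X_B> = -1 (Bell-state Pauli correlator).
The maximally-mixed part I/4 has tr(I/4 * P tensor P) = 0 for any traceless Pauli P.
So <X_A X_B>_rho = w * (-1) + (1 - w) * 0
= 0.3 * (-1)
= -0.3000

-0.3000


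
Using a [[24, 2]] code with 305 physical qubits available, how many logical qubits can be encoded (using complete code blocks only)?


Each code block uses 24 physical qubits for 2 logical qubit(s).
Number of complete blocks = floor(305 / 24) = 12
Logical qubits = 12 * 2
= 24

24


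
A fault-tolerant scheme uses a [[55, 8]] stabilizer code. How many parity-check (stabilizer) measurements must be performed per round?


For an [[n,k]] stabilizer code:
Number of stabilizer generators = n - k
= 55 - 8
= 47

47


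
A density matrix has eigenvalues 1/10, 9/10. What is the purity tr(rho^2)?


tr(rho^2) = sum of eigenvalues squared
= (1/10)^2 + (9/10)^2
= (1 + 81) / 100
= 82/100
= 0.8200

0.8200


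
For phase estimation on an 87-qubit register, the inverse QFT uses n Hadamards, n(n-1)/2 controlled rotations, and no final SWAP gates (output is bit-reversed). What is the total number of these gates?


Hadamard gates: 87
Controlled rotations: n*(n-1)/2 = 87*86/2 = 3741
SWAP gates: 0 (omitted)
Total = 87 + 3741
= 3828

3828


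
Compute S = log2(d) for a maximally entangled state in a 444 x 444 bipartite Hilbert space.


For a maximally entangled state in d x d:
S = log2(d) = log2(444)
= 8.7944

8.7944


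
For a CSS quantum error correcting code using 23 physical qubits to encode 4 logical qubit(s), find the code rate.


Code rate R = k/n
= 4/23
= 0.1739

0.1739


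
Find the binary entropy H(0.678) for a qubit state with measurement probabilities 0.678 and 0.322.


S = -p*log2(p) - (1-p)*log2(1-p)
p = 0.6780, 1-p = 0.3220
= -0.6780 * log2(0.6780) - 0.3220 * log2(0.3220)
= -(-0.3801) - (-0.5264)
= 0.9065

0.9065


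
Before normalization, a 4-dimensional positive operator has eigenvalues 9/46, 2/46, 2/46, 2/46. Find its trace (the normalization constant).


tr(M) = sum of eigenvalues
= 9/46 + 2/46 + 2/46 + 2/46
= 15/46
= 0.3261

0.3261


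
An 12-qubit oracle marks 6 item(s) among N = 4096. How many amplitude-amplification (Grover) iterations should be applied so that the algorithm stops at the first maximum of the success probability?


After j Grover iterations the success probability is P(j) = sin^2((2j+1)*theta), where sin(theta) = sqrt(k/N).
N = 2^12 = 4096, k = 6
sin(theta) = sqrt(k/N) = 0.03827327723
theta = arcsin(sqrt(k/N)) = 0.03828262746 rad
P(j) reaches its first maximum when (2j+1)*theta is as close as possible to pi/2, i.e. j = round(pi/(4*theta) - 1/2).
pi/(4*theta) - 1/2 = 20.0158
(For comparison, the common estimate pi/4 * sqrt(N/k) = 20.5208; the exact maximiser is used here.)
Optimal iterations = 20

20


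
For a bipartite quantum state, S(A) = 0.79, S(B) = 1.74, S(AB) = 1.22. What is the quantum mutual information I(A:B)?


I(A:B) = S(A) + S(B) - S(AB)
= 0.79 + 1.74 - 1.22
= 1.3100

1.3100


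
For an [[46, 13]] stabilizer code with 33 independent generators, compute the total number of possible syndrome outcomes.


Each stabilizer generator gives a binary (+1 or -1) measurement outcome.
With 33 independent generators:
Total syndromes = 2^33
= 8589934592

8589934592


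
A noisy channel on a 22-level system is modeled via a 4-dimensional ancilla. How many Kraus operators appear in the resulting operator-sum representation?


Tracing out the environment in an orthonormal basis {|i>_E} gives Kraus operators K_i = <i|_E U |0>_E.
Number of Kraus operators = dim(H_env) = d_env
= 4

4


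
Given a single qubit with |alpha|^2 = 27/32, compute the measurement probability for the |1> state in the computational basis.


|alpha|^2 = 27/32 = 0.8438
|beta|^2 = 1 - 27/32 = 5/32 = 0.1562
P(|1>) = |beta|^2 = 0.1562

0.1562


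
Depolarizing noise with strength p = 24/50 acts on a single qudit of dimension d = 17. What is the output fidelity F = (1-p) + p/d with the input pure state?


F = (1-p) + p/d
= (1 - 0.4800) + 0.4800/17
= 0.5200 + 0.0282
= 0.5482

0.5482


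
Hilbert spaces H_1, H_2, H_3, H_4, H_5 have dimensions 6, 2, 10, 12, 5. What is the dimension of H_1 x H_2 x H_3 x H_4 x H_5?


dim(H_1 x H_2 x H_3 x H_4 x H_5) = 6 * 2 * 10 * 12 * 5
= 12 * 10 * 12 * 5
= 120 * 12 * 5
= 1440 * 5
= 7200

7200


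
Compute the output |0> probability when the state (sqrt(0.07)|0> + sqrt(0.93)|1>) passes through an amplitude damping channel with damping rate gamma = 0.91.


For amplitude damping with parameter gamma on state sqrt(a)|0> + sqrt(b)|1>:
alpha^2 = 0.07, beta^2 = 0.93
P(|0>) = alpha^2 + gamma * beta^2
= 0.07 + 0.91 * 0.93
= 0.07 + 0.8463
= 0.9163

0.9163


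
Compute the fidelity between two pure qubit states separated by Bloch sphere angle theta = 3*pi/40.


For states separated by angle theta on Bloch sphere:
F = cos^2(theta/2)
theta = 3*pi/40 = 0.2356
theta/2 = 0.1178
cos(theta/2) = 0.9931
F = 0.9862

0.9862


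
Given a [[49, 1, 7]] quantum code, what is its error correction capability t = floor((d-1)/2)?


Code parameters: [[49, 1, 7]], distance d = 7.
Number of correctable errors = floor((d-1)/2)
= floor((7 - 1)/2)
= floor(6/2)
= 3

3


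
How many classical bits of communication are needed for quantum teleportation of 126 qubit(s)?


Quantum teleportation requires 2 classical bits per qubit teleported.
126 qubit(s) -> 2 * 126 = 252 classical bits

252


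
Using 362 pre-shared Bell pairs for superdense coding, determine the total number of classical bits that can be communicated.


Superdense coding allows 2 classical bits per shared entangled pair.
362 pair(s) -> 2 * 362 = 724 classical bits

724


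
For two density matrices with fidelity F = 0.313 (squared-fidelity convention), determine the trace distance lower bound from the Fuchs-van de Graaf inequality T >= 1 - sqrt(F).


Fuchs-van de Graaf (squared-fidelity convention): 1 - sqrt(F) <= T <= sqrt(1 - F).
Lower bound: T >= 1 - sqrt(F)
sqrt(F) = sqrt(0.313) = 0.5595
T >= 1 - 0.5595
T >= 0.4405

0.4405


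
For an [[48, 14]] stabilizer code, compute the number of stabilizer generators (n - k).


For an [[n,k]] stabilizer code:
Number of stabilizer generators = n - k
= 48 - 14
= 34

34


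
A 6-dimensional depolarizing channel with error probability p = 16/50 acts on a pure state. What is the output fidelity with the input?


F = (1-p) + p/d
= (1 - 0.3200) + 0.3200/6
= 0.6800 + 0.0533
= 0.7333

0.7333


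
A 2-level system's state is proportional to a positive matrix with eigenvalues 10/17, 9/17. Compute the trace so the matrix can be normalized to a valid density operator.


tr(M) = sum of eigenvalues
= 10/17 + 9/17
= 19/17
= 1.1176

1.1176


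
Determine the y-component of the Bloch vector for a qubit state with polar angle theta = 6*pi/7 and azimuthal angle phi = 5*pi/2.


theta = 2.6928, phi = 7.8540
r_y = sin(theta)*sin(phi) = 0.4339 * 1.0000
r_y = 0.4339

0.4339


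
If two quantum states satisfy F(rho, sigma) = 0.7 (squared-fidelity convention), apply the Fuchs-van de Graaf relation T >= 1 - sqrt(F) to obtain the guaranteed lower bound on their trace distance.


Fuchs-van de Graaf (squared-fidelity convention): 1 - sqrt(F) <= T <= sqrt(1 - F).
Lower bound: T >= 1 - sqrt(F)
sqrt(F) = sqrt(0.7) = 0.8367
T >= 1 - 0.8367
T >= 0.1633

0.1633


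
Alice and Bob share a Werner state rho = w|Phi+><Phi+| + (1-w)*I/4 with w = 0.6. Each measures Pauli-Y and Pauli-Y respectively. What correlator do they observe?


|Phi+> = (|00> + |11>)/sqrt(2)
For the pure Bell state, <Y_A Y_B> = -1 (Bell-state Pauli correlator).
The maximally-mixed part I/4 has tr(I/4 * P tensor P) = 0 for any traceless Pauli P.
So <Y_A Y_B>_rho = w * (-1) + (1 - w) * 0
= 0.6 * (-1)
= -0.6000

-0.6000


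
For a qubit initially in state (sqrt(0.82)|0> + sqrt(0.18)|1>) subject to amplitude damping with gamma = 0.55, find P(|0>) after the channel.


For amplitude damping with parameter gamma on state sqrt(a)|0> + sqrt(b)|1>:
alpha^2 = 0.82, beta^2 = 0.18
P(|0>) = alpha^2 + gamma * beta^2
= 0.82 + 0.55 * 0.18
= 0.82 + 0.0990
= 0.9190

0.9190


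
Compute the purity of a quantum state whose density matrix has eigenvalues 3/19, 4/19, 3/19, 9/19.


tr(rho^2) = sum of eigenvalues squared
= (3/19)^2 + (4/19)^2 + (3/19)^2 + (9/19)^2
= (9 + 16 + 9 + 81) / 361
= 115/361
= 0.3186

0.3186


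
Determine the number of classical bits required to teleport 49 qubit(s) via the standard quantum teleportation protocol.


Quantum teleportation requires 2 classical bits per qubit teleported.
49 qubit(s) -> 2 * 49 = 98 classical bits

98


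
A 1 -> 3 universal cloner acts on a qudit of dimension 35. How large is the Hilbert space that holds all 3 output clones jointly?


Output space = H^(tensor 3) where dim(H) = 35
dim = 35^3
= 1225 (after 2 factors)
= 42875 (after 3 factors)
= 42875

42875


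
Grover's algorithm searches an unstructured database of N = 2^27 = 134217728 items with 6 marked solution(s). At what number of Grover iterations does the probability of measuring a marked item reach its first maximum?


After j Grover iterations the success probability is P(j) = sin^2((2j+1)*theta), where sin(theta) = sqrt(k/N).
N = 2^27 = 134217728, k = 6
sin(theta) = sqrt(k/N) = 0.0002114319833
theta = arcsin(sqrt(k/N)) = 0.0002114319849 rad
P(j) reaches its first maximum when (2j+1)*theta is as close as possible to pi/2, i.e. j = round(pi/(4*theta) - 1/2).
pi/(4*theta) - 1/2 = 3714.1611
(For comparison, the common estimate pi/4 * sqrt(N/k) = 3714.6611; the exact maximiser is used here.)
Optimal iterations = 3714

3714


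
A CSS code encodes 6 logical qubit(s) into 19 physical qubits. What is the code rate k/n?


Code rate R = k/n
= 6/19
= 0.3158

0.3158


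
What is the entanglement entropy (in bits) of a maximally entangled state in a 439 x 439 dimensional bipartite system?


For a maximally entangled state in d x d:
S = log2(d) = log2(439)
= 8.7781

8.7781


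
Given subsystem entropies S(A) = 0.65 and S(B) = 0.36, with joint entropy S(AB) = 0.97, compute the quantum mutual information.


I(A:B) = S(A) + S(B) - S(AB)
= 0.65 + 0.36 - 0.97
= 0.0400

0.0400


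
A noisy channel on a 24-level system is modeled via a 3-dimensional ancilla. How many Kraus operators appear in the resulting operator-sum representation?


Tracing out the environment in an orthonormal basis {|i>_E} gives Kraus operators K_i = <i|_E U |0>_E.
Number of Kraus operators = dim(H_env) = d_env
= 3

3


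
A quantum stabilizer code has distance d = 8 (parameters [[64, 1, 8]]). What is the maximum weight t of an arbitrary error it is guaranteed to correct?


Code parameters: [[64, 1, 8]], distance d = 8.
Number of correctable errors = floor((d-1)/2)
= floor((8 - 1)/2)
= floor(7/2)
= 3

3


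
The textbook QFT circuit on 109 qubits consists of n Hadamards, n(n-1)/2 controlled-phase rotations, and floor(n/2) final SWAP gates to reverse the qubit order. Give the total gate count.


Hadamard gates: 109
Controlled rotations: n*(n-1)/2 = 109*108/2 = 5886
SWAP gates: floor(n/2) = floor(109/2) = 54
Total = 109 + 5886 + 54
= 6049

6049


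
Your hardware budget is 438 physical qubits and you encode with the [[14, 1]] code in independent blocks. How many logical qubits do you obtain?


Each code block uses 14 physical qubits for 1 logical qubit(s).
Number of complete blocks = floor(438 / 14) = 31
Logical qubits = 31 * 1
= 31

31


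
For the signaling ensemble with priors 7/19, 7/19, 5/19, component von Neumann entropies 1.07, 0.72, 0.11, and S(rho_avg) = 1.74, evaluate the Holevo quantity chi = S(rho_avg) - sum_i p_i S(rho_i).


chi = S(rho) - sum_i p_i * S(rho_i)
Weighted entropy = 7/19 * 1.07 + 7/19 * 0.72 + 5/19 * 0.11
= 0.6884
chi = 1.74 - 0.6884
= 1.0516

1.0516


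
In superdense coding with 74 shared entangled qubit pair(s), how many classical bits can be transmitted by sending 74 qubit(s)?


Superdense coding allows 2 classical bits per shared entangled pair.
74 pair(s) -> 2 * 74 = 148 classical bits

148


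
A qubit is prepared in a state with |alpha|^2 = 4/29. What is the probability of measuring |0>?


|alpha|^2 = 4/29 = 0.1379
|beta|^2 = 1 - 4/29 = 25/29 = 0.8621
P(|0>) = |alpha|^2 = 0.1379

0.1379


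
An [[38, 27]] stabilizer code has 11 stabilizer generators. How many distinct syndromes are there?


Each stabilizer generator gives a binary (+1 or -1) measurement outcome.
With 11 independent generators:
Total syndromes = 2^11
= 2048

2048


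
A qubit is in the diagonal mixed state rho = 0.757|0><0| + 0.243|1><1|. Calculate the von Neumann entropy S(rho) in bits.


S = -p*log2(p) - (1-p)*log2(1-p)
p = 0.7570, 1-p = 0.2430
= -0.7570 * log2(0.7570) - 0.2430 * log2(0.2430)
= -(-0.3040) - (-0.4960)
= 0.8000

0.8000


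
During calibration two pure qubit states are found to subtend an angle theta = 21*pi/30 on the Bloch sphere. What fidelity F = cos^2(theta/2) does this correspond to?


For states separated by angle theta on Bloch sphere:
F = cos^2(theta/2)
theta = 21*pi/30 = 2.1991
theta/2 = 1.0996
cos(theta/2) = 0.4540
F = 0.2061

0.2061


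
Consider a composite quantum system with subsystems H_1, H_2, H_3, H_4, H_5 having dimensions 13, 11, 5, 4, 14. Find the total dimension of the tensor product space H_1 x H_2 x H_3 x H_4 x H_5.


dim(H_1 x H_2 x H_3 x H_4 x H_5) = 13 * 11 * 5 * 4 * 14
= 143 * 5 * 4 * 14
= 715 * 4 * 14
= 2860 * 14
= 40040

40040


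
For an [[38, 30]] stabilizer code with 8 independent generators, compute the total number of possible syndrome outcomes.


Each stabilizer generator gives a binary (+1 or -1) measurement outcome.
With 8 independent generators:
Total syndromes = 2^8
= 256

256


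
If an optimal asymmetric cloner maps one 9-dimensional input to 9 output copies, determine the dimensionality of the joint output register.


Output space = H^(tensor 9) where dim(H) = 9
dim = 9^9
= 81 (after 2 factors)
= 729 (after 3 factors)
= 6561 (after 4 factors)
= 59049 (after 5 factors)
= 531441 (after 6 factors)
= 4782969 (after 7 factors)
= 43046721 (after 8 factors)
= 387420489 (after 9 factors)
= 387420489

387420489


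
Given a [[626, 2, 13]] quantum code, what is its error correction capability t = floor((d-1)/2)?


Code parameters: [[626, 2, 13]], distance d = 13.
Number of correctable errors = floor((d-1)/2)
= floor((13 - 1)/2)
= floor(12/2)
= 6

6


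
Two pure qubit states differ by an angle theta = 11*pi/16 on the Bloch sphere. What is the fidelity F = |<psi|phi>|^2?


For states separated by angle theta on Bloch sphere:
F = cos^2(theta/2)
theta = 11*pi/16 = 2.1598
theta/2 = 1.0799
cos(theta/2) = 0.4714
F = 0.2222

0.2222


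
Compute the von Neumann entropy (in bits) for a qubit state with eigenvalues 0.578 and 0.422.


S = -p*log2(p) - (1-p)*log2(1-p)
p = 0.5780, 1-p = 0.4220
= -0.5780 * log2(0.5780) - 0.4220 * log2(0.4220)
= -(-0.4571) - (-0.5253)
= 0.9824

0.9824


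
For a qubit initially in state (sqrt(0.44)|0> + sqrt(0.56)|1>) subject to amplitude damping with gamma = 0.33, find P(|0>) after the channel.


For amplitude damping with parameter gamma on state sqrt(a)|0> + sqrt(b)|1>:
alpha^2 = 0.44, beta^2 = 0.56
P(|0>) = alpha^2 + gamma * beta^2
= 0.44 + 0.33 * 0.56
= 0.44 + 0.1848
= 0.6248

0.6248


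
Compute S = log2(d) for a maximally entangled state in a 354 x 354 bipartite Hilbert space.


For a maximally entangled state in d x d:
S = log2(d) = log2(354)
= 8.4676

8.4676


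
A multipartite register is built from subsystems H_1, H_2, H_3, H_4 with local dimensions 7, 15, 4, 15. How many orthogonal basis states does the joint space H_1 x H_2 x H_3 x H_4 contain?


dim(H_1 x H_2 x H_3 x H_4) = 7 * 15 * 4 * 15
= 105 * 4 * 15
= 420 * 15
= 6300

6300


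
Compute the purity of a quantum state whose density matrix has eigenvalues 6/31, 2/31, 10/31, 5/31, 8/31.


tr(rho^2) = sum of eigenvalues squared
= (6/31)^2 + (2/31)^2 + (10/31)^2 + (5/31)^2 + (8/31)^2
= (36 + 4 + 100 + 25 + 64) / 961
= 229/961
= 0.2383

0.2383


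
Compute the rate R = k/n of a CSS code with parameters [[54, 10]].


Code rate R = k/n
= 10/54
= 0.1852

0.1852


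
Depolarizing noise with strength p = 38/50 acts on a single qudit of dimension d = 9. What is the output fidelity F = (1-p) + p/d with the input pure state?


F = (1-p) + p/d
= (1 - 0.7600) + 0.7600/9
= 0.2400 + 0.0844
= 0.3244

0.3244


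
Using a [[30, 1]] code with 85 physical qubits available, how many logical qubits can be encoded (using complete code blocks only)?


Each code block uses 30 physical qubits for 1 logical qubit(s).
Number of complete blocks = floor(85 / 30) = 2
Logical qubits = 2 * 1
= 2

2


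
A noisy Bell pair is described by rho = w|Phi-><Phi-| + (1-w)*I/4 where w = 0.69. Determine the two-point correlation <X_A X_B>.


|Phi-> = (|00> - |11>)/sqrt(2)
For the pure Bell state, <X_A X_B> = -1 (Bell-state Pauli correlator).
The maximally-mixed part I/4 has tr(I/4 * P tensor P) = 0 for any traceless Pauli P.
So <X_A X_B>_rho = w * (-1) + (1 - w) * 0
= 0.69 * (-1)
= -0.6900

-0.6900


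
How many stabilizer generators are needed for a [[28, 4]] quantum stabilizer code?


For an [[n,k]] stabilizer code:
Number of stabilizer generators = n - k
= 28 - 4
= 24

24


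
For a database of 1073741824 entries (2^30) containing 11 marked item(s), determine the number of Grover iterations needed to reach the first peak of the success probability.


After j Grover iterations the success probability is P(j) = sin^2((2j+1)*theta), where sin(theta) = sqrt(k/N).
N = 2^30 = 1073741824, k = 11
sin(theta) = sqrt(k/N) = 0.0001012153562
theta = arcsin(sqrt(k/N)) = 0.0001012153563 rad
P(j) reaches its first maximum when (2j+1)*theta is as close as possible to pi/2, i.e. j = round(pi/(4*theta) - 1/2).
pi/(4*theta) - 1/2 = 7759.1739
(For comparison, the common estimate pi/4 * sqrt(N/k) = 7759.6740; the exact maximiser is used here.)
Optimal iterations = 7759

7759


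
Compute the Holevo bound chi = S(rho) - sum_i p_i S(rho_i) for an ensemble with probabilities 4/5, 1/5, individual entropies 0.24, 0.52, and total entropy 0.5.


chi = S(rho) - sum_i p_i * S(rho_i)
Weighted entropy = 4/5 * 0.24 + 1/5 * 0.52
= 0.2960
chi = 0.5 - 0.2960
= 0.2040

0.2040


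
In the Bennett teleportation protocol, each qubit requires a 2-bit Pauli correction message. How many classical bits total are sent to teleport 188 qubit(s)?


Quantum teleportation requires 2 classical bits per qubit teleported.
188 qubit(s) -> 2 * 188 = 376 classical bits

376


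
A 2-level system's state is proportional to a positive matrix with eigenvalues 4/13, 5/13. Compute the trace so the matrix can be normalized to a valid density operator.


tr(M) = sum of eigenvalues
= 4/13 + 5/13
= 9/13
= 0.6923

0.6923


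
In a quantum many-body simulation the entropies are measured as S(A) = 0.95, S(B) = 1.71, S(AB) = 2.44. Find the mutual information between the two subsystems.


I(A:B) = S(A) + S(B) - S(AB)
= 0.95 + 1.71 - 2.44
= 0.2200

0.2200


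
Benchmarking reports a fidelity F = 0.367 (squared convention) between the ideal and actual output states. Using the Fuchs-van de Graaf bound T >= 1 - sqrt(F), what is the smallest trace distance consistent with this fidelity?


Fuchs-van de Graaf (squared-fidelity convention): 1 - sqrt(F) <= T <= sqrt(1 - F).
Lower bound: T >= 1 - sqrt(F)
sqrt(F) = sqrt(0.367) = 0.6058
T >= 1 - 0.6058
T >= 0.3942

0.3942


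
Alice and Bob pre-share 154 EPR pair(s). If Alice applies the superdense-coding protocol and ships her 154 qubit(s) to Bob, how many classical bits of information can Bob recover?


Superdense coding allows 2 classical bits per shared entangled pair.
154 pair(s) -> 2 * 154 = 308 classical bits

308


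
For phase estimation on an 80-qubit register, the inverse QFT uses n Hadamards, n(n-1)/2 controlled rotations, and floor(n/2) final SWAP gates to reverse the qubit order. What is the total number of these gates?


Hadamard gates: 80
Controlled rotations: n*(n-1)/2 = 80*79/2 = 3160
SWAP gates: floor(n/2) = floor(80/2) = 40
Total = 80 + 3160 + 40
= 3280

3280
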